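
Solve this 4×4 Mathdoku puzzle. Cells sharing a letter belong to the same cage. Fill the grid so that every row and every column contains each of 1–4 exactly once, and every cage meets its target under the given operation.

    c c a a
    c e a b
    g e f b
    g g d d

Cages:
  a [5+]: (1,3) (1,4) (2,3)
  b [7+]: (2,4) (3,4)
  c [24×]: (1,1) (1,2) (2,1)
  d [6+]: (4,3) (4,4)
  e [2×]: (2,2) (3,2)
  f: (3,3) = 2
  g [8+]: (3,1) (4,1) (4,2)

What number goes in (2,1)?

Cage f is given, so (3,3) = 2.
Column 3 now contains 2; hence (4,3) = 4.
Row 4 now contains 4; hence (4,4) = 2.
The 3 cells of cage a must have sum 5, leaving (1,3) = 3.
Column 4 now contains 2, leaving (1,4) = 1.
The two cells of cage e must have product 2, so (2,2) = 2.
Column 3 now contains 2, so (2,3) = 1.
Cage g has sum 8; hence (3,1) = 4.
Row 3 now contains 2, leaving (3,2) = 1.
Row 3 now contains 4, so (3,4) = 3.
Column 2 now contains 1, so (4,2) = 3.
Column 1 already has 4, leaving (1,1) = 2.
Column 2 already has 2, leaving (1,2) = 4.
Column 1 already has 4; hence (2,1) = 3.
3 is placed in column 4, leaving (2,4) = 4.
Row 4 already has 3, which forces (4,1) = 1.
Filled in: 2 4 3 1 / 3 2 1 4 / 4 1 2 3 / 1 3 4 2.

3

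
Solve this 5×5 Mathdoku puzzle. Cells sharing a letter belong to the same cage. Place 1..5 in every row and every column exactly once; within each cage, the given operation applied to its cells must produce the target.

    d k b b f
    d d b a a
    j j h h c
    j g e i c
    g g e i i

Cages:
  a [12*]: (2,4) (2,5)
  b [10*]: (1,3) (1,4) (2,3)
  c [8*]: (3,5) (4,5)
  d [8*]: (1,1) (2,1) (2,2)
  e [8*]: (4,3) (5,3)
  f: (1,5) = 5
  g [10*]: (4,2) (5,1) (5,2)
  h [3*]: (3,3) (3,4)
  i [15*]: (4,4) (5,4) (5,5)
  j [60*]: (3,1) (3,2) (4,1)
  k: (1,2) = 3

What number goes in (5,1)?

K is a freebie; hence (1,2) = 3.
F is a freebie, leaving (1,5) = 5.
Cage b has product 10, which forces (2,3) = 5.
In row 1, 4 can only go at (1,1), so (1,1) = 4.
The 3 cells of cage j must have product 60, leaving (3,2) = 4.
Row 3 already has 4, which forces (3,5) = 2.
Column 5 already has 2; hence (4,5) = 4.
The two cells of cage a must have product 12, which forces (2,4) = 4.
4 is placed in column 5, leaving (2,5) = 3.
Row 4 now contains 4, so (4,3) = 2.
The two cells of cage e must have product 8, leaving (5,3) = 4.
3 is placed in column 5, which forces (5,5) = 1.
Column 3 now contains 2, leaving (1,3) = 1.
Cage b has product 10, so (1,4) = 2.
Column 3 already has 1, leaving (3,3) = 3.
Row 3 now contains 3, leaving (3,4) = 1.
The 3 cells of cage g must have product 10, which forces (4,2) = 1.
Cage d needs product 8, which forces (2,1) = 1.
Column 2 already has 1; hence (2,2) = 2.
Row 3 now contains 3, which forces (3,1) = 5.
Cage j needs product 60, which forces (4,1) = 3.
Row 4 now contains 3, so (4,4) = 5.
Column 1 already has 5, leaving (5,1) = 2.
Column 2 now contains 2; hence (5,2) = 5.
Column 4 now contains 5; hence (5,4) = 3.
Completed grid: 4 3 1 2 5 / 1 2 5 4 3 / 5 4 3 1 2 / 3 1 2 5 4 / 2 5 4 3 1.

2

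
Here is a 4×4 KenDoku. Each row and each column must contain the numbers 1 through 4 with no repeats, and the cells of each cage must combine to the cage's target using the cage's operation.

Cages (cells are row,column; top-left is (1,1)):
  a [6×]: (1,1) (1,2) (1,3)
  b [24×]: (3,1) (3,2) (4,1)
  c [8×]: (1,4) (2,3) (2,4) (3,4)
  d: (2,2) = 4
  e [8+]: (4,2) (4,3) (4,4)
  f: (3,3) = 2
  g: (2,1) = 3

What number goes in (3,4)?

1

Cage g is a single given cell; hence (2,1) = 3.
Cage d is given; hence (2,2) = 4.
Cage c has product 8, leaving (2,3) = 1.
Row 2 already has 4, which forces (2,4) = 2.
Cage f is given, leaving (3,3) = 2.
Column 3 already has 2, so (1,3) = 3.
Row 3 already has 2, leaving (3,1) = 4.
Row 3 already has 2, so (3,2) = 3.
4 is placed in row 3, so (3,4) = 1.
Cage b needs product 24, leaving (4,1) = 2.
Column 2 now contains 3, which forces (4,2) = 1.
Column 3 now contains 3, which forces (4,3) = 4.
Row 4 already has 4, which forces (4,4) = 3.
Column 1 now contains 2; hence (1,1) = 1.
Column 2 already has 1, which forces (1,2) = 2.
Column 4 already has 1, so (1,4) = 4.
Filled in: 1 2 3 4 / 3 4 1 2 / 4 3 2 1 / 2 1 4 3.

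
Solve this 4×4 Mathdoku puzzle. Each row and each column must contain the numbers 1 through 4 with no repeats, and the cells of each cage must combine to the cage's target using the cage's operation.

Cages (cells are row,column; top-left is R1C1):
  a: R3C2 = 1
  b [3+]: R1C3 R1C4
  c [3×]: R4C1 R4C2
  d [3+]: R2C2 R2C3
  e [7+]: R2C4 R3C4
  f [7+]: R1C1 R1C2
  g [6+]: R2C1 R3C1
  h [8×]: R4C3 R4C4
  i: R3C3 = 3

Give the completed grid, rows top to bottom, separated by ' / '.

A is a freebie; hence R3C2 = 1.
Cage i is a single given cell, which forces R3C3 = 3.
Row 3 already has 3, which forces R3C4 = 4.
1 is placed in column 2; hence R4C2 = 3.
4 is placed in column 4, which forces R4C4 = 2.
Cage f's pair has sum 7, leaving R1C1 = 3.
Column 2 now contains 3, which forces R1C2 = 4.
The two cells of cage b must have sum 3, which forces R1C3 = 2.
Column 4 now contains 2; hence R1C4 = 1.
Cage g's pair has sum 6; hence R2C1 = 4.
1 is placed in column 2, so R2C2 = 2.
The two cells of cage d must have sum 3, leaving R2C3 = 1.
4 is placed in column 4, so R2C4 = 3.
Row 3 now contains 4, which forces R3C1 = 2.
Row 4 already has 3, which forces R4C1 = 1.
2 is placed in row 4, so R4C3 = 4.

3 4 2 1 / 4 2 1 3 / 2 1 3 4 / 1 3 4 2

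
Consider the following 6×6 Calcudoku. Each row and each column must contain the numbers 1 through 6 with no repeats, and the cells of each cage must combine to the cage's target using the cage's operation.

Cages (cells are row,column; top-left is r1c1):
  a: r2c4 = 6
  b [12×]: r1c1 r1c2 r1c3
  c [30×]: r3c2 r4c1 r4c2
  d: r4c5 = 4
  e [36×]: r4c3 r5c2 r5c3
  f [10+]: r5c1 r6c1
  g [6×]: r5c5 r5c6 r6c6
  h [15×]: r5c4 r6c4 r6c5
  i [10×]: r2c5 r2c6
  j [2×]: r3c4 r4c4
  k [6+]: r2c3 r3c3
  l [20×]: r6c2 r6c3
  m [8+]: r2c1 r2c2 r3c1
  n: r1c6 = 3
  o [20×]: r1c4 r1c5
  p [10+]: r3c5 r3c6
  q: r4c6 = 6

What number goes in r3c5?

Cage n is given, so r1c6 = 3.
Cage a is given, leaving r2c4 = 6.
Cage d is a single given cell, leaving r4c5 = 4.
Cage q is a single given cell, leaving r4c6 = 6.
Cage o needs two cells with product 20, so r1c4 = 4.
Column 5 now contains 4, leaving r1c5 = 5.
Column 5 now contains 5, so r2c5 = 2.
2 is placed in row 2, which forces r2c6 = 5.
Column 5 now contains 4, so r3c5 = 6.
Column 6 already has 6, which forces r3c6 = 4.
Cage g has product 6, so r5c5 = 3.
Column 5 already has 3, which forces r6c5 = 1.
1 is placed in row 6, so r6c6 = 2.
Cage e needs product 36, so r4c3 = 3.
Cage h needs product 15; hence r5c4 = 5.
Column 6 now contains 2, so r5c6 = 1.
Cage h has product 15, so r6c4 = 3.
Cage c needs product 30, so r3c2 = 3.
The 3 cells of cage m must have sum 8; hence r2c1 = 3.
The 3 cells of cage m must have sum 8, so r2c2 = 4.
Row 2 already has 4, so r2c3 = 1.
Row 3 already has 3; hence r3c1 = 1.
1 is placed in row 3, leaving r3c4 = 2.
Column 4 now contains 2, leaving r4c4 = 1.
Column 2 already has 4, which forces r6c2 = 5.
Row 6 now contains 5, so r6c3 = 4.
The 3 cells of cage b must have product 12, which forces r1c2 = 1.
Row 3 now contains 2, leaving r3c3 = 5.
Cage c needs product 30, so r4c1 = 5.
Column 2 already has 5, which forces r4c2 = 2.
The two cells of cage f must have sum 10, so r5c1 = 4.
Column 2 now contains 2, leaving r5c2 = 6.
Row 5 now contains 6, leaving r5c3 = 2.
4 is placed in row 6; hence r6c1 = 6.
6 is placed in column 1, leaving r1c1 = 2.
Column 3 already has 2, leaving r1c3 = 6.
Filled in: 2 1 6 4 5 3 / 3 4 1 6 2 5 / 1 3 5 2 6 4 / 5 2 3 1 4 6 / 4 6 2 5 3 1 / 6 5 4 3 1 2.

6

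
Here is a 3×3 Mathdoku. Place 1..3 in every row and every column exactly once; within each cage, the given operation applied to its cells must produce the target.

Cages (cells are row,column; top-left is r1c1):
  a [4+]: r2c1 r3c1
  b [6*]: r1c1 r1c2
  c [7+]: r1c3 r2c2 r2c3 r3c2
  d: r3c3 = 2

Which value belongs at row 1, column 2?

D is a freebie; hence r3c3 = 2.
Cage c needs sum 7; hence r2c2 = 2.
Cage c has sum 7, which forces r3c2 = 1.
Cage b needs two cells with product 6, so r1c1 = 2.
2 is placed in column 2, so r1c2 = 3.
Row 1 now contains 3; hence r1c3 = 1.
Cage a needs two cells with sum 4, leaving r2c1 = 1.
Column 3 now contains 1, leaving r2c3 = 3.
Row 3 now contains 1, leaving r3c1 = 3.
The full grid is 2 3 1 / 1 2 3 / 3 1 2.

3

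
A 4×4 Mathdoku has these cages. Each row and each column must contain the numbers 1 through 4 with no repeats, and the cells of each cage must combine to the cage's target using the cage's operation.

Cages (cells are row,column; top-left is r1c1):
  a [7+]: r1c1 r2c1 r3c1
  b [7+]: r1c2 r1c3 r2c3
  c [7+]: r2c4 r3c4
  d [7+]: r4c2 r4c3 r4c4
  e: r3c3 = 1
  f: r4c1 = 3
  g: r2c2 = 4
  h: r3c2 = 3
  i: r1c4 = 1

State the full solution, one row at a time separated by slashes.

4 2 3 1 / 1 4 2 3 / 2 3 1 4 / 3 1 4 2

Cage i is a single given cell, which forces r1c4 = 1.
Cage g is a single given cell, so r2c2 = 4.
Row 2 now contains 4, leaving r2c4 = 3.
Cage h is a single given cell; hence r3c2 = 3.
Cage e is given; hence r3c3 = 1.
3 is placed in column 4; hence r3c4 = 4.
Cage f is given; hence r4c1 = 3.
Column 4 now contains 4, which forces r4c4 = 2.
Cage a has sum 7, leaving r1c1 = 4.
Column 2 now contains 3, leaving r1c2 = 2.
Cage b has sum 7, which forces r1c3 = 3.
Cage a has sum 7, so r2c1 = 1.
Column 3 already has 1; hence r2c3 = 2.
Row 3 already has 4, which forces r3c1 = 2.
Row 4 now contains 2, so r4c2 = 1.
Row 4 now contains 2; hence r4c3 = 4.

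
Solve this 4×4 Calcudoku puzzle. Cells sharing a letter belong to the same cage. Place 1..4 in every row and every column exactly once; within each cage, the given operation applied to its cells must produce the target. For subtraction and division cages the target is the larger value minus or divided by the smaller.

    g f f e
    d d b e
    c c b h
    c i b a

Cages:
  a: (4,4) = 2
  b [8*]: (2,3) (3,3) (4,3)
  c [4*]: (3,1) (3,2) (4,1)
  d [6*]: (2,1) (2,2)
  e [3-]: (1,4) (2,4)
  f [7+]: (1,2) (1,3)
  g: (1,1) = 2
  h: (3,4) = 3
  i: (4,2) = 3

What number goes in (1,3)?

G is a freebie, so (1,1) = 2.
2 is placed in column 1, leaving (2,1) = 3.
Row 2 already has 3, leaving (2,2) = 2.
2 is placed in column 2; hence (3,2) = 1.
H is a freebie; hence (3,4) = 3.
2 is placed in column 1, leaving (4,1) = 1.
Cage i is given; hence (4,2) = 3.
Cage a is a single given cell, so (4,4) = 2.
Column 2 already has 3, so (1,2) = 4.
Cage f needs two cells with sum 7, so (1,3) = 3.
Row 1 now contains 4, leaving (1,4) = 1.
The 3 cells of cage b must have product 8, so (2,3) = 1.
Column 4 now contains 1, leaving (2,4) = 4.
Row 3 now contains 1, leaving (3,1) = 4.
The 3 cells of cage b must have product 8, which forces (3,3) = 2.
2 is placed in row 4, leaving (4,3) = 4.
Filled in: 2 4 3 1 / 3 2 1 4 / 4 1 2 3 / 1 3 4 2.

3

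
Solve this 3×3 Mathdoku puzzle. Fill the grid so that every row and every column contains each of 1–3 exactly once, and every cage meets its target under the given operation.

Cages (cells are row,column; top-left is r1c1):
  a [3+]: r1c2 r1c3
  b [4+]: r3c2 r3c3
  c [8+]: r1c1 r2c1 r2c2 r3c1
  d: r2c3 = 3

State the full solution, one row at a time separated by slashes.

3 1 2 / 1 2 3 / 2 3 1

The 4 cells of cage c must have sum 8; hence r2c2 = 2.
Cage d is a single given cell, so r2c3 = 3.
Column 3 already has 3, so r3c3 = 1.
Column 2 already has 2, leaving r1c2 = 1.
1 is placed in column 3; hence r1c3 = 2.
Row 2 already has 3, which forces r2c1 = 1.
Row 3 already has 1, leaving r3c2 = 3.
2 is placed in row 1; hence r1c1 = 3.
Row 3 already has 3, leaving r3c1 = 2.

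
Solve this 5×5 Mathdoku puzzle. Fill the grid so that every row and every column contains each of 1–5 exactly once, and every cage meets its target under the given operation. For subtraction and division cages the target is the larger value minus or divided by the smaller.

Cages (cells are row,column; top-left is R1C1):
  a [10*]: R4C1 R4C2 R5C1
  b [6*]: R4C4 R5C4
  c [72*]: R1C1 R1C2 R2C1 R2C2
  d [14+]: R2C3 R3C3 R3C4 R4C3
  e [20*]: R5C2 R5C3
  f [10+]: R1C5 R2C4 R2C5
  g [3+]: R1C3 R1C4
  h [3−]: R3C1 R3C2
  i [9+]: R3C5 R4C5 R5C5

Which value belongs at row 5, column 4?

2

In row 1, 5 can only go at R1C5, so R1C5 = 5.
In row 2, 5 can only go at R2C3, so R2C3 = 5.
Cage e needs two cells with product 20; hence R5C2 = 5.
Column 3 already has 5; hence R5C3 = 4.
Cage a has product 10, leaving R4C1 = 5.
Row 3 needs a 5, and only R3C4 is open for it.
The only place for 2 in row 3 is R3C5.
Cage i has sum 9; hence R4C5 = 4.
Column 5 now contains 2, leaving R5C5 = 3.
Cage f has sum 10, which forces R2C4 = 4.
3 is placed in column 5, which forces R2C5 = 1.
Cage b's pair has product 6, so R4C4 = 3.
Row 5 already has 3, so R5C4 = 2.
Cage g's pair has sum 3, leaving R1C3 = 2.
Column 4 now contains 2, which forces R1C4 = 1.
The 4 cells of cage d must have sum 14; hence R3C3 = 3.
Cage a needs product 10, which forces R4C2 = 2.
3 is placed in row 4, so R4C3 = 1.
2 is placed in row 5, which forces R5C1 = 1.
Cage c has product 72, so R1C1 = 3.
Cage c needs product 72, so R1C2 = 4.
The 4 cells of cage c must have product 72, which forces R2C1 = 2.
Column 2 already has 2, so R2C2 = 3.
Column 1 already has 1, which forces R3C1 = 4.
Cage h's pair has difference 3, which forces R3C2 = 1.
Completed grid: 3 4 2 1 5 / 2 3 5 4 1 / 4 1 3 5 2 / 5 2 1 3 4 / 1 5 4 2 3.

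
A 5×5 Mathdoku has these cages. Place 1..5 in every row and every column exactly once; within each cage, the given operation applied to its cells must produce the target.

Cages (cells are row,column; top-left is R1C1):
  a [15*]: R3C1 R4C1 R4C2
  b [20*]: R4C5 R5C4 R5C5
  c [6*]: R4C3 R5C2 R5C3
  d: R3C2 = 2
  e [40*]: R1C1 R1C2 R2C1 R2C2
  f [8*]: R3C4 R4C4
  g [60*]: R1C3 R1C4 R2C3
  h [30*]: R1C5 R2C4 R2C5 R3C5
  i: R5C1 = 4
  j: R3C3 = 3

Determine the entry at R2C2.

4

Cage d is a single given cell, which forces R3C2 = 2.
J is a freebie, which forces R3C3 = 3.
Row 3 now contains 2; hence R3C4 = 4.
4 is placed in column 4; hence R4C4 = 2.
I is a freebie, which forces R5C1 = 4.
The 3 cells of cage g must have product 60; hence R1C4 = 3.
2 is placed in row 4, leaving R4C3 = 1.
The 3 cells of cage b must have product 20, leaving R4C5 = 4.
Cage c needs product 6, leaving R5C2 = 3.
The 3 cells of cage c must have product 6, leaving R5C3 = 2.
Cage h needs product 30, leaving R1C5 = 2.
Cage h needs product 30; hence R2C5 = 3.
The 3 cells of cage a must have product 15; hence R3C1 = 1.
1 is placed in row 3, leaving R3C5 = 5.
The 3 cells of cage a must have product 15, leaving R4C1 = 3.
Column 2 now contains 3, which forces R4C2 = 5.
Column 5 already has 5, so R5C5 = 1.
Column 1 already has 1, leaving R1C1 = 5.
Row 1 now contains 5, so R1C3 = 4.
Cage e needs product 40, which forces R2C1 = 2.
Column 3 already has 4, leaving R2C3 = 5.
The 4 cells of cage h must have product 30, so R2C4 = 1.
Row 5 now contains 1; hence R5C4 = 5.
4 is placed in row 1, so R1C2 = 1.
Row 2 now contains 1, so R2C2 = 4.
Filled in: 5 1 4 3 2 / 2 4 5 1 3 / 1 2 3 4 5 / 3 5 1 2 4 / 4 3 2 5 1.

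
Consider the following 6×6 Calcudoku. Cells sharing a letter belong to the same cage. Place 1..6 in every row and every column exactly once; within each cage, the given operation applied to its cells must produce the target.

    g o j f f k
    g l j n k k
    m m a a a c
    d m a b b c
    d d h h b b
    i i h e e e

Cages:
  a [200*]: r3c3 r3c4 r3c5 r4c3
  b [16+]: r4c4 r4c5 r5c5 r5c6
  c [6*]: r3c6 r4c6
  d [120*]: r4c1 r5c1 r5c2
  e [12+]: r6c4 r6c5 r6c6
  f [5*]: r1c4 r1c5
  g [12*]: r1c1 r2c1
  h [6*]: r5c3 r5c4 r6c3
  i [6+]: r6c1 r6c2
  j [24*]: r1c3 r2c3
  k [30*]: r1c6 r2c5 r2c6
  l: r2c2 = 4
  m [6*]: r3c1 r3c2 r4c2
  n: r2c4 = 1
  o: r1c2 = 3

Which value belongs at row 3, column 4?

O is a freebie; hence r1c2 = 3.
Cage l is given, which forces r2c2 = 4.
Row 2 already has 4, which forces r2c3 = 6.
Cage n is given, so r2c4 = 1.
The 4 cells of cage a must have product 200; hence r4c3 = 5.
Column 3 already has 6, which forces r1c3 = 4.
Column 4 already has 1, so r1c4 = 5.
The two cells of cage f must have product 5, so r1c5 = 1.
Row 1 now contains 5; hence r1c6 = 2.
Column 3 now contains 4, so r3c3 = 2.
Row 3 now contains 2, so r3c4 = 4.
4 is placed in row 3, leaving r3c5 = 5.
4 is placed in row 1, so r1c1 = 6.
Cage g needs two cells with product 12, so r2c1 = 2.
The 3 cells of cage k must have product 30, which forces r2c5 = 3.
Cage k has product 30, so r2c6 = 5.
6 is placed in column 1, so r4c1 = 4.
4 is placed in column 1, leaving r5c1 = 5.
5 is placed in row 5, which forces r5c2 = 6.
Cage h has product 6, so r5c4 = 2.
Row 5 now contains 2, which forces r5c5 = 4.
Column 1 now contains 5; hence r6c1 = 1.
Row 6 already has 1; hence r6c3 = 3.
3 is placed in row 6, leaving r6c4 = 6.
Row 6 already has 6; hence r6c5 = 2.
Row 6 already has 6, which forces r6c6 = 4.
Column 1 now contains 1, which forces r3c1 = 3.
Column 2 already has 6; hence r3c2 = 1.
Row 3 now contains 1, leaving r3c6 = 6.
Cage m needs product 6; hence r4c2 = 2.
Column 4 now contains 6, leaving r4c4 = 3.
Column 5 now contains 2, leaving r4c5 = 6.
Column 6 already has 6, so r4c6 = 1.
Column 3 now contains 3, so r5c3 = 1.
Cage b needs sum 16, leaving r5c6 = 3.
Row 6 already has 2, so r6c2 = 5.
Filled in: 6 3 4 5 1 2 / 2 4 6 1 3 5 / 3 1 2 4 5 6 / 4 2 5 3 6 1 / 5 6 1 2 4 3 / 1 5 3 6 2 4.

4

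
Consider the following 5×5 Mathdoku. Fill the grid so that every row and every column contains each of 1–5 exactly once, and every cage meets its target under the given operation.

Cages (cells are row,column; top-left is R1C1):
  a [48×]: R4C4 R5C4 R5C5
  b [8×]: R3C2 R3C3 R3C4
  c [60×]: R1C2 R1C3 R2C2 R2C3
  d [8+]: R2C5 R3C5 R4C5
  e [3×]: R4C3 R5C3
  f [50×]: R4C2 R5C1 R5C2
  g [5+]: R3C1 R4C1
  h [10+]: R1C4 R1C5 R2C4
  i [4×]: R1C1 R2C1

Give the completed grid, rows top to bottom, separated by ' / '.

4 1 5 2 3 / 1 3 4 5 2 / 3 4 2 1 5 / 2 5 3 4 1 / 5 2 1 3 4

Cage f has product 50, which forces R4C2 = 5.
The 3 cells of cage a must have product 48, leaving R4C4 = 4.
The 3 cells of cage f must have product 50, which forces R5C1 = 5.
The 3 cells of cage f must have product 50; hence R5C2 = 2.
Cage a needs product 48; hence R5C4 = 3.
Cage a needs product 48, leaving R5C5 = 4.
Cage h has sum 10, leaving R1C5 = 3.
Cage e's pair has product 3, which forces R4C3 = 3.
Row 5 now contains 3, which forces R5C3 = 1.
Cage c needs product 60, so R1C2 = 1.
Cage c needs product 60; hence R2C2 = 3.
1 is placed in column 2; hence R3C2 = 4.
Row 3 already has 4; hence R3C3 = 2.
2 is placed in row 3, leaving R3C4 = 1.
Row 3 now contains 1, which forces R3C5 = 5.
Row 1 already has 1, leaving R1C1 = 4.
Row 1 now contains 4, so R1C3 = 5.
Row 1 now contains 5, which forces R1C4 = 2.
Cage i needs two cells with product 4; hence R2C1 = 1.
5 is placed in column 3, leaving R2C3 = 4.
Column 4 already has 2, which forces R2C4 = 5.
1 is placed in row 2, leaving R2C5 = 2.
Row 3 already has 4; hence R3C1 = 3.
Cage g's pair has sum 5, which forces R4C1 = 2.
Column 5 now contains 2; hence R4C5 = 1.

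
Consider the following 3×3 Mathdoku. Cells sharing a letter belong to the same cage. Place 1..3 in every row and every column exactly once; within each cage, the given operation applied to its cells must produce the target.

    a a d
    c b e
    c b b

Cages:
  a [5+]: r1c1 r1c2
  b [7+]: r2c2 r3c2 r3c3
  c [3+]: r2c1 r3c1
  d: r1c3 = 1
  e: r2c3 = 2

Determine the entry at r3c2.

1

Cage d is given; hence r1c3 = 1.
Cage e is given, so r2c3 = 2.
Column 3 already has 2; hence r3c3 = 3.
Row 2 already has 2, which forces r2c1 = 1.
Row 2 already has 2, which forces r2c2 = 3.
Cage c's pair has sum 3, leaving r3c1 = 2.
Row 3 now contains 3, leaving r3c2 = 1.
2 is placed in column 1, which forces r1c1 = 3.
3 is placed in column 2, leaving r1c2 = 2.
The full grid is 3 2 1 / 1 3 2 / 2 1 3.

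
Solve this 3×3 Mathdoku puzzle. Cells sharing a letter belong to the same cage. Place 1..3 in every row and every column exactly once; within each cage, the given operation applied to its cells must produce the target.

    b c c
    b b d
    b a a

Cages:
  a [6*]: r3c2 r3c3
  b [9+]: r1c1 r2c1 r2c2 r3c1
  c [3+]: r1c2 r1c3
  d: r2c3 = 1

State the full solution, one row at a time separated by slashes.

Cage b has sum 9; hence r2c2 = 3.
Cage d is given, leaving r2c3 = 1.
Column 2 now contains 3, which forces r3c2 = 2.
Row 3 now contains 2, so r3c3 = 3.
The 4 cells of cage b must have sum 9, so r1c1 = 3.
2 is placed in column 2; hence r1c2 = 1.
Column 3 already has 1, which forces r1c3 = 2.
1 is placed in row 2; hence r2c1 = 2.
Row 3 now contains 3, which forces r3c1 = 1.

3 1 2 / 2 3 1 / 1 2 3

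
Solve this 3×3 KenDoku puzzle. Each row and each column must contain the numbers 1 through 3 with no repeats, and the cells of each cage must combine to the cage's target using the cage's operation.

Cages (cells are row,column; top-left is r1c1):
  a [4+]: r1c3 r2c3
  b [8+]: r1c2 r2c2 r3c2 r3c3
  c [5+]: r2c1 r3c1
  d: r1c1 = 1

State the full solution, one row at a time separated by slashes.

1 2 3 / 2 3 1 / 3 1 2

D is a freebie; hence r1c1 = 1.
Row 1 now contains 1, so r1c3 = 3.
3 is placed in column 3, which forces r2c3 = 1.
The 4 cells of cage b must have sum 8, leaving r3c3 = 2.
Row 1 already has 3, which forces r1c2 = 2.
Cage c's pair has sum 5, which forces r2c1 = 2.
Cage b has sum 8, which forces r2c2 = 3.
Row 3 already has 2; hence r3c1 = 3.
Cage b needs sum 8, leaving r3c2 = 1.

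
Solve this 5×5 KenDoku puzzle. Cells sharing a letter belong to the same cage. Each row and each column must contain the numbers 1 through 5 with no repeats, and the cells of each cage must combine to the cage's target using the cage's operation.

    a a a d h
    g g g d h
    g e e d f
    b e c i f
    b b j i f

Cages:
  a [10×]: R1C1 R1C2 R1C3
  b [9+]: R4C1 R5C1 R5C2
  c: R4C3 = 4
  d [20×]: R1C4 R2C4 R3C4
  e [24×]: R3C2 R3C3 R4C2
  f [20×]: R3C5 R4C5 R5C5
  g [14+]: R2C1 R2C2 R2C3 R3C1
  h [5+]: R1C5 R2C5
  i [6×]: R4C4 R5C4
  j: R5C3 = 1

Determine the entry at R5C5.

4

Cage c is given; hence R4C3 = 4.
J is a freebie, which forces R5C3 = 1.
The 3 cells of cage e must have product 24, which forces R3C2 = 4.
Cage f needs product 20; hence R5C5 = 4.
The only place for 3 in row 1 is R1C5.
Column 5 now contains 3; hence R2C5 = 2.
In row 1, 4 can only go at R1C4, so R1C4 = 4.
Row 2 needs a 4, and only R2C1 is open for it.
The 4 cells of cage g must have sum 14, leaving R3C1 = 2.
Row 3 now contains 2, leaving R3C3 = 3.
2 is placed in column 1, so R4C1 = 1.
Row 4 already has 1, so R4C5 = 5.
1 is placed in column 1, which forces R1C1 = 5.
Cage a needs product 10, leaving R1C2 = 1.
The 3 cells of cage a must have product 10, so R1C3 = 2.
Cage g needs sum 14, so R2C2 = 3.
Column 3 now contains 3, which forces R2C3 = 5.
5 is placed in row 2, which forces R2C4 = 1.
Column 4 now contains 1, which forces R3C4 = 5.
5 is placed in column 5, leaving R3C5 = 1.
Cage e has product 24, leaving R4C2 = 2.
2 is placed in row 4, leaving R4C4 = 3.
Column 1 already has 5; hence R5C1 = 3.
Column 2 now contains 3, leaving R5C2 = 5.
Column 4 now contains 3, which forces R5C4 = 2.
The full grid is 5 1 2 4 3 / 4 3 5 1 2 / 2 4 3 5 1 / 1 2 4 3 5 / 3 5 1 2 4.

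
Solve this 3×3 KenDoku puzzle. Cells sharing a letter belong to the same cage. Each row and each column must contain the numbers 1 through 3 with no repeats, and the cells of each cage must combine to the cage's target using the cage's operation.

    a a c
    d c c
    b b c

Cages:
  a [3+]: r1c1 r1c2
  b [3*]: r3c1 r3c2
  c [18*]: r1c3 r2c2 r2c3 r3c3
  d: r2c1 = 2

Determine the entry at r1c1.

1

D is a freebie, leaving r2c1 = 2.
The 4 cells of cage c must have product 18, which forces r2c2 = 3.
Row 2 now contains 2, which forces r2c3 = 1.
3 is placed in column 2; hence r3c2 = 1.
Column 1 now contains 2; hence r1c1 = 1.
Column 2 now contains 1, so r1c2 = 2.
Row 1 now contains 2, which forces r1c3 = 3.
Row 3 already has 1, which forces r3c1 = 3.
Column 3 now contains 3; hence r3c3 = 2.
Completed grid: 1 2 3 / 2 3 1 / 3 1 2.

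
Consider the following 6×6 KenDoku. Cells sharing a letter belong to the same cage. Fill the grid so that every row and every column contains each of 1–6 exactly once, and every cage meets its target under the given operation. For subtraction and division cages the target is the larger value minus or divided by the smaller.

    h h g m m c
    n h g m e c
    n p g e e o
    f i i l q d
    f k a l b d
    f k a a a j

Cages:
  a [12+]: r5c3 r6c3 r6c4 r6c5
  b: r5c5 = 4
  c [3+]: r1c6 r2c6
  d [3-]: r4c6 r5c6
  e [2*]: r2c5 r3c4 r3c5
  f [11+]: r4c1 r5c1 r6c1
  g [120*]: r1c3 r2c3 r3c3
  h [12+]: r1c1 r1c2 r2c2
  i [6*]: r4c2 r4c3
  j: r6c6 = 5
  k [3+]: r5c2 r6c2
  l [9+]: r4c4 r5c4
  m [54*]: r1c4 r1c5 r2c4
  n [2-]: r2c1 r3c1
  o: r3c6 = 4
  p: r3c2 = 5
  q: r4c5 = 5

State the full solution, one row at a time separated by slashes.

2 4 5 6 3 1 / 5 6 4 3 1 2 / 3 5 6 1 2 4 / 1 3 2 4 5 6 / 6 2 1 5 4 3 / 4 1 3 2 6 5

The 3 cells of cage m must have product 54, so r1c4 = 6.
The 3 cells of cage m must have product 54, leaving r1c5 = 3.
Cage m has product 54, leaving r2c4 = 3.
Cage e needs product 2, leaving r2c5 = 1.
Row 2 already has 1, so r2c6 = 2.
P is a freebie, which forces r3c2 = 5.
Cage e needs product 2, so r3c4 = 1.
The 3 cells of cage e must have product 2, leaving r3c5 = 2.
Cage o is given, so r3c6 = 4.
Cage q is given, leaving r4c5 = 5.
Cage b is given, which forces r5c5 = 4.
Column 5 now contains 4; hence r6c5 = 6.
J is a freebie; hence r6c6 = 5.
2 is placed in column 6, so r1c6 = 1.
The 3 cells of cage h must have sum 12; hence r2c2 = 6.
4 is placed in row 3, so r3c3 = 6.
Row 4 already has 5, leaving r4c4 = 4.
4 is placed in row 5, so r5c4 = 5.
The 4 cells of cage a must have sum 12; hence r6c4 = 2.
Cage n needs two cells with difference 2, so r2c1 = 5.
5 is placed in row 2, which forces r2c3 = 4.
Row 3 already has 6, leaving r3c1 = 3.
Cage k needs two cells with sum 3, leaving r5c2 = 2.
Column 1 already has 3; hence r6c1 = 4.
Row 6 already has 2, which forces r6c2 = 1.
Row 6 now contains 1, which forces r6c3 = 3.
4 is placed in column 1, leaving r1c1 = 2.
Column 2 now contains 2, leaving r1c2 = 4.
4 is placed in column 3; hence r1c3 = 5.
Column 2 now contains 2, which forces r4c2 = 3.
3 is placed in column 3, so r4c3 = 2.
3 is placed in row 4, which forces r4c6 = 6.
3 is placed in column 3, leaving r5c3 = 1.
Column 6 now contains 6; hence r5c6 = 3.
6 is placed in row 4, which forces r4c1 = 1.
1 is placed in row 5, so r5c1 = 6.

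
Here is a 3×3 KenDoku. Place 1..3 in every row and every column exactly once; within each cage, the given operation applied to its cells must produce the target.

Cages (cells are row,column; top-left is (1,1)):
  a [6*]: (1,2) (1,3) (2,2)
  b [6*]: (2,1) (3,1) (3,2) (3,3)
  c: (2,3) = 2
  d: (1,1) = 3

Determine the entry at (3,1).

2

Cage d is given, leaving (1,1) = 3.
The 4 cells of cage b must have product 6, so (2,1) = 1.
C is a freebie, leaving (2,3) = 2.
Column 1 now contains 3; hence (3,1) = 2.
Cage a needs product 6; hence (1,2) = 2.
Column 3 now contains 2, which forces (1,3) = 1.
2 is placed in row 2, leaving (2,2) = 3.
Column 2 already has 3, so (3,2) = 1.
Column 3 now contains 1; hence (3,3) = 3.
Completed grid: 3 2 1 / 1 3 2 / 2 1 3.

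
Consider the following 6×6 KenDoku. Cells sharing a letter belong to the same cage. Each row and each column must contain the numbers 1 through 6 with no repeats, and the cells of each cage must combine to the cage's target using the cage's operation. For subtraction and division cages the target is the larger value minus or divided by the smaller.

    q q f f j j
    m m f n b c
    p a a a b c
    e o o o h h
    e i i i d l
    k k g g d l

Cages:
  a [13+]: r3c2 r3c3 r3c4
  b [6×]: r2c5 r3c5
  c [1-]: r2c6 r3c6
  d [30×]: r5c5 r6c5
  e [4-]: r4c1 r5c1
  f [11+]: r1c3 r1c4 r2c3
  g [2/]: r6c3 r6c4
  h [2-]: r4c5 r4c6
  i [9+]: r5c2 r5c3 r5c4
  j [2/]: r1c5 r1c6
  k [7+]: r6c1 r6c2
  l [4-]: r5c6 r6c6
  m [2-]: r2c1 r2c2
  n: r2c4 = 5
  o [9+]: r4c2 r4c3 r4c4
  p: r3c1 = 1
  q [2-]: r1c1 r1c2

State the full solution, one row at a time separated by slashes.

Cage n is given, leaving r2c4 = 5.
Cage p is a single given cell, so r3c1 = 1.
Cage j's pair has quotient 2; hence r1c6 = 2.
In column 6, 6 can only go at r4c6, so r4c6 = 6.
6 is placed in row 4, which forces r4c1 = 2.
Cage h needs two cells with difference 2; hence r4c5 = 4.
The two cells of cage e must have difference 4, which forces r5c1 = 6.
Row 5 already has 6; hence r5c5 = 5.
5 is placed in row 5, leaving r5c6 = 1.
Column 5 already has 5, leaving r6c5 = 6.
Column 6 already has 1; hence r6c6 = 5.
Column 5 already has 4, so r1c5 = 1.
Row 2 needs a 6, and only r2c2 is open for it.
Cage m's pair has difference 2, which forces r2c1 = 4.
Row 2 already has 4, so r2c6 = 3.
Column 6 now contains 3, which forces r3c6 = 4.
Column 1 now contains 4; hence r6c1 = 3.
Row 6 already has 3, leaving r6c2 = 4.
3 is placed in column 1, so r1c1 = 5.
Cage q's pair has difference 2, which forces r1c2 = 3.
Row 2 already has 3; hence r2c5 = 2.
The two cells of cage b must have product 6, leaving r3c5 = 3.
Column 2 already has 3, leaving r5c2 = 2.
2 is placed in row 2, which forces r2c3 = 1.
2 is placed in column 2, leaving r3c2 = 5.
Column 2 now contains 5; hence r4c2 = 1.
Row 4 already has 1, so r4c4 = 3.
Column 4 already has 3; hence r5c4 = 4.
1 is placed in column 3, leaving r6c3 = 2.
Row 6 now contains 2, leaving r6c4 = 1.
Cage f has sum 11, leaving r1c3 = 4.
4 is placed in column 4, leaving r1c4 = 6.
Column 3 already has 2, leaving r3c3 = 6.
The 3 cells of cage a must have sum 13; hence r3c4 = 2.
3 is placed in row 4, leaving r4c3 = 5.
4 is placed in row 5, leaving r5c3 = 3.

5 3 4 6 1 2 / 4 6 1 5 2 3 / 1 5 6 2 3 4 / 2 1 5 3 4 6 / 6 2 3 4 5 1 / 3 4 2 1 6 5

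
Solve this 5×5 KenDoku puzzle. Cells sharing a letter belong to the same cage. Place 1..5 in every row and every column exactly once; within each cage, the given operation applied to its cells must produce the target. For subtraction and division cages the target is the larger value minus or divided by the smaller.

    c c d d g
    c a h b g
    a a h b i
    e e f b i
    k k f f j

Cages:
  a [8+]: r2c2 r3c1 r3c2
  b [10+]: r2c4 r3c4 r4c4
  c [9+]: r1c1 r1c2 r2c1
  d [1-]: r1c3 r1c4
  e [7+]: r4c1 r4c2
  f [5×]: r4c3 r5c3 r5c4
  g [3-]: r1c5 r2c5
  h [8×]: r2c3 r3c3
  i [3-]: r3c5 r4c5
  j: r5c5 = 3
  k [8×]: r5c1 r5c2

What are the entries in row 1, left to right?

1 5 3 4 2

Cage f needs product 5, so r4c3 = 1.
The 3 cells of cage f must have product 5; hence r5c3 = 5.
The 3 cells of cage f must have product 5, so r5c4 = 1.
J is a freebie, leaving r5c5 = 3.
In column 3, 3 can only go at r1c3, so r1c3 = 3.
Column 4 needs a 4, and only r1c4 is open for it.
Row 2 needs a 1, and only r2c2 is open for it.
In row 3, 1 can only go at r3c5, so r3c5 = 1.
Cage i needs two cells with difference 3; hence r4c5 = 4.
Row 1 needs a 1, and only r1c1 is open for it.
The 3 cells of cage c must have sum 9, leaving r1c2 = 5.
Row 1 now contains 5, which forces r1c5 = 2.
Cage c needs sum 9; hence r2c1 = 3.
Column 5 now contains 2, which forces r2c5 = 5.
5 is placed in column 2, which forces r4c2 = 2.
Column 2 already has 2, leaving r5c2 = 4.
Row 2 now contains 5, leaving r2c4 = 2.
Cage a needs sum 8, so r3c1 = 4.
Column 2 already has 4; hence r3c2 = 3.
Row 3 already has 4, which forces r3c3 = 2.
3 is placed in row 3; hence r3c4 = 5.
2 is placed in row 4, which forces r4c1 = 5.
5 is placed in column 4, leaving r4c4 = 3.
Row 5 now contains 4, which forces r5c1 = 2.
Row 2 already has 2, leaving r2c3 = 4.
Filled in: 1 5 3 4 2 / 3 1 4 2 5 / 4 3 2 5 1 / 5 2 1 3 4 / 2 4 5 1 3.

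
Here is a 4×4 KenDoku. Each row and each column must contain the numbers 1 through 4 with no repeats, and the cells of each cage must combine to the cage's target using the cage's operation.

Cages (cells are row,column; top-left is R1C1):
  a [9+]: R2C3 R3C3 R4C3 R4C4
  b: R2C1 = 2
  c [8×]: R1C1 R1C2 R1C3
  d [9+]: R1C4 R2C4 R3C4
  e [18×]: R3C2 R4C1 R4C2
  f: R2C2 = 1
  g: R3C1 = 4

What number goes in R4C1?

B is a freebie, so R2C1 = 2.
Cage f is given, which forces R2C2 = 1.
Cage g is given, so R3C1 = 4.
Cage e needs product 18, so R3C2 = 3.
Row 3 now contains 3, which forces R3C4 = 2.
The 3 cells of cage e must have product 18, leaving R4C1 = 3.
Cage e needs product 18; hence R4C2 = 2.
Row 4 now contains 3, leaving R4C4 = 1.
Column 1 now contains 4, so R1C1 = 1.
Column 2 already has 2; hence R1C2 = 4.
The 3 cells of cage c must have product 8; hence R1C3 = 2.
Row 1 now contains 4; hence R1C4 = 3.
The 4 cells of cage a must have sum 9; hence R2C3 = 3.
Column 4 already has 3, which forces R2C4 = 4.
2 is placed in row 3, which forces R3C3 = 1.
1 is placed in row 4, leaving R4C3 = 4.
Completed grid: 1 4 2 3 / 2 1 3 4 / 4 3 1 2 / 3 2 4 1.

3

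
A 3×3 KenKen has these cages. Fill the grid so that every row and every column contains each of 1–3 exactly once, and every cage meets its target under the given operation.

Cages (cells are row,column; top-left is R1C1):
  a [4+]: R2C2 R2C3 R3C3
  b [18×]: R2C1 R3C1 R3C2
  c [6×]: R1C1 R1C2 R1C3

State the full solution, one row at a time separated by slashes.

Cage b needs product 18, which forces R2C1 = 3.
Cage a needs sum 4, which forces R2C2 = 1.
The 3 cells of cage a must have sum 4, leaving R2C3 = 2.
Cage b needs product 18, leaving R3C1 = 2.
Cage b needs product 18, which forces R3C2 = 3.
The 3 cells of cage a must have sum 4; hence R3C3 = 1.
Column 1 already has 2, leaving R1C1 = 1.
Column 2 now contains 3; hence R1C2 = 2.
1 is placed in column 3, which forces R1C3 = 3.

1 2 3 / 3 1 2 / 2 3 1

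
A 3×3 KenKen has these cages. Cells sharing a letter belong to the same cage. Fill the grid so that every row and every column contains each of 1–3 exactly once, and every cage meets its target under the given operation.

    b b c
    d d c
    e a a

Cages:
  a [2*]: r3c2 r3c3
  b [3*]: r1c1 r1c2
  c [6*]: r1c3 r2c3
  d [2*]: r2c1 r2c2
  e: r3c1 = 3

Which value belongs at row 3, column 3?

1

Cage e is given, which forces r3c1 = 3.
Column 1 already has 3, so r1c1 = 1.
Cage b needs two cells with product 3; hence r1c2 = 3.
Row 1 already has 3, leaving r1c3 = 2.
1 is placed in column 1, leaving r2c1 = 2.
Row 2 now contains 2, which forces r2c2 = 1.
Column 3 now contains 2, leaving r2c3 = 3.
Column 2 now contains 1; hence r3c2 = 2.
Column 3 now contains 2, which forces r3c3 = 1.
Filled in: 1 3 2 / 2 1 3 / 3 2 1.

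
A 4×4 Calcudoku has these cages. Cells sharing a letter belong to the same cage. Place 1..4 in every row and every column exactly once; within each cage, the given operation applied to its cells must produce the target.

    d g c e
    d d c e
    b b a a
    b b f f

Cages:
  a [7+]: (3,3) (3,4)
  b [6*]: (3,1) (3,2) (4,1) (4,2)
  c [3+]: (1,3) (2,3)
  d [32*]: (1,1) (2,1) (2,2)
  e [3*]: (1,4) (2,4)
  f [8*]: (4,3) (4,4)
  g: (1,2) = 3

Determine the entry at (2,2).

4

The 3 cells of cage d must have product 32, which forces (1,1) = 4.
Cage g is given, which forces (1,2) = 3.
Row 1 already has 3; hence (1,4) = 1.
Cage d needs product 32, which forces (2,1) = 2.
Cage d has product 32; hence (2,2) = 4.
Row 2 now contains 2, which forces (2,3) = 1.
Column 4 already has 1; hence (2,4) = 3.
Column 4 already has 3, which forces (3,4) = 4.
Column 4 now contains 4, which forces (4,4) = 2.
Row 1 already has 1, so (1,3) = 2.
Cage b has product 6, which forces (3,1) = 1.
Cage b needs product 6; hence (3,2) = 2.
Row 3 now contains 4, which forces (3,3) = 3.
Cage b needs product 6; hence (4,1) = 3.
2 is placed in row 4, so (4,2) = 1.
2 is placed in row 4; hence (4,3) = 4.
The full grid is 4 3 2 1 / 2 4 1 3 / 1 2 3 4 / 3 1 4 2.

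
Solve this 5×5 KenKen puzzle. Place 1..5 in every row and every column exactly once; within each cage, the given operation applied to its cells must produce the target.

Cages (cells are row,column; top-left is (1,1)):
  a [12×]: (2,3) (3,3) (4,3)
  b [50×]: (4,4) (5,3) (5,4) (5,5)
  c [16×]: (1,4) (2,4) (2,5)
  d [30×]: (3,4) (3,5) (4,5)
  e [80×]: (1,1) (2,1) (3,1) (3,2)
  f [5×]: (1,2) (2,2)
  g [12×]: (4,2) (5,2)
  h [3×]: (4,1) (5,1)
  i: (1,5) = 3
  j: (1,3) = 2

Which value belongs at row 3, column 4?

Cage j is a single given cell; hence (1,3) = 2.
Row 1 now contains 2, so (1,4) = 4.
Cage i is a single given cell, which forces (1,5) = 3.
Column 4 now contains 4; hence (2,4) = 1.
Cage b needs product 50, which forces (4,4) = 5.
Row 4 now contains 5, which forces (4,5) = 2.
1 is placed in column 4, which forces (5,4) = 2.
Cage f's pair has product 5, which forces (1,2) = 1.
Row 2 now contains 1, so (2,2) = 5.
2 is placed in column 5; hence (2,5) = 4.
Column 4 already has 2, which forces (3,4) = 3.
2 is placed in column 5; hence (3,5) = 5.
5 is placed in column 5, leaving (5,5) = 1.
Row 1 now contains 1, leaving (1,1) = 5.
4 is placed in row 2, so (2,1) = 2.
4 is placed in row 2, so (2,3) = 3.
The 4 cells of cage e must have product 80, leaving (3,1) = 4.
Cage e has product 80, which forces (3,2) = 2.
Row 3 already has 4; hence (3,3) = 1.
Cage h's pair has product 3, so (4,1) = 1.
Column 3 already has 1, leaving (4,3) = 4.
1 is placed in row 5, so (5,1) = 3.
Row 5 already has 3, which forces (5,2) = 4.
1 is placed in row 5, so (5,3) = 5.
Row 4 now contains 4; hence (4,2) = 3.
The full grid is 5 1 2 4 3 / 2 5 3 1 4 / 4 2 1 3 5 / 1 3 4 5 2 / 3 4 5 2 1.

3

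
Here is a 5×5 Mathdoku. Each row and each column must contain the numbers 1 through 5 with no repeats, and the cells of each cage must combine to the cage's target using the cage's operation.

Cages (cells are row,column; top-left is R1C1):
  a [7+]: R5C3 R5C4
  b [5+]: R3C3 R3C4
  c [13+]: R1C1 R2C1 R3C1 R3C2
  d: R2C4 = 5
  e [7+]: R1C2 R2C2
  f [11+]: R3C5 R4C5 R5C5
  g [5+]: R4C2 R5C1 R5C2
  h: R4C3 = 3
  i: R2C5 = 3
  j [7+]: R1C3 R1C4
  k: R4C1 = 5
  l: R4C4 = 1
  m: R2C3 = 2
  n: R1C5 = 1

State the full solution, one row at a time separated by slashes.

4 3 5 2 1 / 1 4 2 5 3 / 3 5 1 4 2 / 5 2 3 1 4 / 2 1 4 3 5

Cage n is a single given cell; hence R1C5 = 1.
M is a freebie, so R2C3 = 2.
D is a freebie, which forces R2C4 = 5.
Cage i is a single given cell, leaving R2C5 = 3.
K is a freebie; hence R4C1 = 5.
Cage h is a single given cell; hence R4C3 = 3.
Cage l is a single given cell; hence R4C4 = 1.
The two cells of cage e must have sum 7, leaving R1C2 = 3.
3 is placed in row 1, which forces R1C4 = 2.
3 is placed in row 2, so R2C2 = 4.
4 is placed in column 2, which forces R3C2 = 5.
Cage b's pair has sum 5, leaving R3C3 = 1.
Cage b needs two cells with sum 5, which forces R3C4 = 4.
4 is placed in row 3; hence R3C5 = 2.
Row 4 already has 1, so R4C2 = 2.
2 is placed in column 5, which forces R4C5 = 4.
Cage g has sum 5, so R5C1 = 2.
The 3 cells of cage g must have sum 5, leaving R5C2 = 1.
Column 4 already has 2, which forces R5C4 = 3.
Column 5 already has 4, leaving R5C5 = 5.
Row 1 already has 2, so R1C1 = 4.
Cage j needs two cells with sum 7; hence R1C3 = 5.
4 is placed in row 2; hence R2C1 = 1.
Row 3 now contains 2; hence R3C1 = 3.
Row 5 already has 5, leaving R5C3 = 4.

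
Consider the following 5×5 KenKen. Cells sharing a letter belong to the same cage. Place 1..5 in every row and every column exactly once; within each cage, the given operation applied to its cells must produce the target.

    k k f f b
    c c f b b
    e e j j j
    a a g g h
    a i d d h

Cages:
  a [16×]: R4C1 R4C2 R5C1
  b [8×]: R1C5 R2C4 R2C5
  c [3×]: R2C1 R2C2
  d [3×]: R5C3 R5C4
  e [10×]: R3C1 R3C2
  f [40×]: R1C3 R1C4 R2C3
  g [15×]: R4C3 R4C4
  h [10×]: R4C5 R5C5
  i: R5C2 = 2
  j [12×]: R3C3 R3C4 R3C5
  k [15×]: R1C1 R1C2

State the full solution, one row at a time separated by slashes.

Cage i is a single given cell, leaving R5C2 = 2.
Row 5 now contains 2, which forces R5C5 = 5.
The two cells of cage e must have product 10, leaving R3C1 = 2.
Column 2 already has 2, so R3C2 = 5.
Cage a needs product 16; hence R4C1 = 1.
Column 2 already has 2; hence R4C2 = 4.
Column 5 already has 5, which forces R4C5 = 2.
Row 5 now contains 2, which forces R5C1 = 4.
The two cells of cage k must have product 15, leaving R1C1 = 5.
Column 2 now contains 5, which forces R1C2 = 3.
Column 1 now contains 1; hence R2C1 = 3.
The two cells of cage c must have product 3, so R2C2 = 1.
Cage b has product 8; hence R2C4 = 2.
Row 2 already has 1; hence R2C5 = 4.
The 3 cells of cage f must have product 40, leaving R1C3 = 2.
2 is placed in column 4, so R1C4 = 4.
Column 5 already has 4; hence R1C5 = 1.
Row 2 now contains 4, leaving R2C3 = 5.
Column 5 already has 1, leaving R3C5 = 3.
Column 3 already has 5, so R4C3 = 3.
Row 4 already has 3; hence R4C4 = 5.
3 is placed in column 3, leaving R5C3 = 1.
1 is placed in row 5, so R5C4 = 3.
Column 3 already has 1, so R3C3 = 4.
Row 3 now contains 3, so R3C4 = 1.

5 3 2 4 1 / 3 1 5 2 4 / 2 5 4 1 3 / 1 4 3 5 2 / 4 2 1 3 5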